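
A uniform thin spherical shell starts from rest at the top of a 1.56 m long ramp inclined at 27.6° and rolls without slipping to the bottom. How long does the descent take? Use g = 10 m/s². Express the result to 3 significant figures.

For this body I = (2/3)MR², i.e. k = I/(MR²) = 2/3.
Translational: Mg sinθ − f = Ma. Rotational about the CM: fR = Iα = kMRa, so f = kMa.
Hence a = g sinθ/(1+k) = 10×sin27.6°/1.667 = 2.78 m/s².
With constant a from rest, t = √(2L/a) = √(2·1.56/2.78) ≈ 1.06 s.

t ≈ 1.06 s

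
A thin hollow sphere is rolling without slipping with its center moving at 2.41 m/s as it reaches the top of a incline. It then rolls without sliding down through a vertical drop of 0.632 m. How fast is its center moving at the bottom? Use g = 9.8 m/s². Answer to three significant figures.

For this body I = (2/3)MR², i.e. k = I/(MR²) = 2/3.
Pure rolling means v = ωR; then KE = ½Mv² + ½I(v/R)² = ½(1+k)Mv² = (5/6)Mv².
Conserving energy between top and bottom: (5/6)Mv² = (5/6)Mv₀² + Mgh, hence v² = v₀² + 2gh/(1+k).
v = √(2.41² + 2×9.8×0.632/1.667) = √13.24 ≈ 3.64 m/s.

v ≈ 3.64 m/s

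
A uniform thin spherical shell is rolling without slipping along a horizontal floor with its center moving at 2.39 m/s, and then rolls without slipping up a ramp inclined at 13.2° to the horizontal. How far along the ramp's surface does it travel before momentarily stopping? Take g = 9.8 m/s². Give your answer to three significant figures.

d ≈ 2.13 m

Here I = (2/3)MR², so the shape factor k = I/(MR²) = 2/3.
The rolling condition ω = v/R makes the rotational term ½I(v/R)² = ½kMv², so KE_total = ½(1+k)Mv² = (5/6)Mv².
Setting this equal to Mgh gives the vertical rise h = (1+k)v₀²/(2g) = 1.667×2.39²/(2×9.8) = 0.4857 m.
Along the incline, d = h/sinθ = 0.4857/sin13.2° ≈ 2.13 m.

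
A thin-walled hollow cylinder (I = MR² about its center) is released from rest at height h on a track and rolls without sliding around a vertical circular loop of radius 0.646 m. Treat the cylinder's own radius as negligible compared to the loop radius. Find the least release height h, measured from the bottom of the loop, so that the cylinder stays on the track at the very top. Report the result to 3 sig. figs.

The moment of inertia is MR², giving k ≡ I/(MR²) = 1.
At the top, contact is just lost when gravity alone supplies the centripetal force: Mg = Mv_top²/r, i.e. v_top² = gr.
With ω = v/R, the kinetic energy at speed v is ½(1+k)Mv² = Mv².
Energy conservation from release (height h) to the top (height 2r): Mgh = Mg(2r) + M·gr.
Thus h_min = 2r + (1+k)r/2 = r(2 + 2/2) = 0.646 × 3 ≈ 1.94 m.

h_min ≈ 1.94 m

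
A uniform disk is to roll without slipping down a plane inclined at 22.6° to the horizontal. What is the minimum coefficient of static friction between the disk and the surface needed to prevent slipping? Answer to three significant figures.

μ_min ≈ 0.139

With I = (1/2)MR², the ratio k = I/(MR²) is 0.5.
Translational: Mg sinθ − f = Ma. Rotational about the CM: fR = Iα = kMRa, so f = kMa.
These give a = g sinθ/(1+k) and the required friction f = kMg sinθ/(1+k).
The normal force is N = Mg cosθ, so μ_min = f/N = k tanθ/(1+k).
μ_min = 0.5 × tan22.6° / 1.5 ≈ 0.139.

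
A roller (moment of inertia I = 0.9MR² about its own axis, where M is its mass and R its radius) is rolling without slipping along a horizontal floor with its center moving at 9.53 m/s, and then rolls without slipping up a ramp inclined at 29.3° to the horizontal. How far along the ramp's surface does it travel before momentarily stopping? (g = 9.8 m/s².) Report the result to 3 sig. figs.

d ≈ 18.0 m

For this body I = 0.9MR², i.e. k = I/(MR²) = 0.9.
The rolling condition ω = v/R makes the rotational term ½I(v/R)² = ½kMv², so KE_total = ½(1+k)Mv² = (19/20)Mv².
Setting this equal to Mgh gives the vertical rise h = (1+k)v₀²/(2g) = 1.9×9.53²/(2×9.8) = 8.804 m.
Along the incline, d = h/sinθ = 8.804/sin29.3° ≈ 18.0 m.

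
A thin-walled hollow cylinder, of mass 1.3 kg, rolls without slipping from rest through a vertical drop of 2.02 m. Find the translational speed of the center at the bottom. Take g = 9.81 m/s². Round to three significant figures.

v ≈ 4.45 m/s

The moment of inertia is MR², giving k ≡ I/(MR²) = 1.
Rolling without slipping gives ω = v/R, so the total kinetic energy is ½Mv² + ½Iω² = ½(1+k)Mv² = Mv².
Energy conservation: Mgh = Mv², so v = √(2gh/(1+k)) = √(2 × 9.81 × 2.02 / 2) ≈ 4.45 m/s.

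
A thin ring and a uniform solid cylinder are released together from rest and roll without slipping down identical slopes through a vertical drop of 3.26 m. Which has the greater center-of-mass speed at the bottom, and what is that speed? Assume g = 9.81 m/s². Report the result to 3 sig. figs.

the uniform solid cylinder, at v ≈ 6.53 m/s

For rolling without slipping, Mgh = ½(1+k)Mv² where k = I/(MR²), so v = √(2gh/(1+k)).
Thin ring: k = 1, giving v = √(2×9.81×3.26/2) = 5.655 m/s.
Uniform solid cylinder: k = 0.5, giving v = √(2×9.81×3.26/1.5) = 6.53 m/s.
The smaller k wins: the uniform solid cylinder, at ≈ 6.53 m/s.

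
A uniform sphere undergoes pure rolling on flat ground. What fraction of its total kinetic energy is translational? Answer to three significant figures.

For this body I = (2/5)MR², i.e. k = I/(MR²) = 0.4.
With ω = v/R, KE_trans = ½Mv² and KE_rot = ½Iω² = ½kMv², so KE_total = ½(1+k)Mv².
The translational fraction is therefore 1/(1+k) = 1/1.4 ≈ 0.714.

fraction ≈ 0.714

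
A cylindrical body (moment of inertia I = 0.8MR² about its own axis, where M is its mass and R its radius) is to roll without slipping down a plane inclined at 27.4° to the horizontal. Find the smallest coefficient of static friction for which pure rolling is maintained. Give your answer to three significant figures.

μ_min ≈ 0.230

Here I = 0.8MR², so the shape factor k = I/(MR²) = 0.8.
Translational: Mg sinθ − f = Ma. Rotational about the CM: fR = Iα = kMRa, so f = kMa.
These give a = g sinθ/(1+k) and the required friction f = kMg sinθ/(1+k).
With N = Mg cosθ, the no-slip condition f ≤ μN gives μ_min = f/N = k tanθ/(1+k).
μ_min = 0.8 × tan27.4° / 1.8 ≈ 0.230.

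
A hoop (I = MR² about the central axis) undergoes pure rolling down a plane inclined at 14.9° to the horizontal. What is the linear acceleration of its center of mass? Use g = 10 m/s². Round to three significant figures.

Here I = MR², so the shape factor k = I/(MR²) = 1.
Along the incline Mg sinθ − f = Ma, and torque about the center fR = Iα = kMR²(a/R) gives f = kMa.
Eliminating f: Mg sinθ = (1+k)Ma, so a = g sinθ/(1+k) = 10 × sin14.9° / 2 ≈ 1.29 m/s².

a ≈ 1.29 m/s²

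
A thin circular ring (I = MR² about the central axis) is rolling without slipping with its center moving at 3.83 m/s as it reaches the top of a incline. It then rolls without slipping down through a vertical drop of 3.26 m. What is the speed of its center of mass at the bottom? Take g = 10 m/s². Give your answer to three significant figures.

For this body I = MR², i.e. k = I/(MR²) = 1.
The rolling condition ω = v/R makes the rotational term ½I(v/R)² = ½kMv², so KE_total = ½(1+k)Mv² = Mv².
Conserving energy between top and bottom: Mv² = Mv₀² + Mgh, hence v² = v₀² + 2gh/(1+k).
v = √(3.83² + 2×10×3.26/2) = √47.27 ≈ 6.88 m/s.

v ≈ 6.88 m/s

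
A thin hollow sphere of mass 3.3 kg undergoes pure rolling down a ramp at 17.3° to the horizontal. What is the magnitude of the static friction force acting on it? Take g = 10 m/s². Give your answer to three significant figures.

f ≈ 3.93 N

With I = (2/3)MR², the ratio k = I/(MR²) is 2/3.
Translational: Mg sinθ − f = Ma. Rotational about the CM: fR = Iα = kMRa, so f = kMa.
Combining, a = g sinθ/(1+k) and f = kMa = kMg sinθ/(1+k).
f = (2/3) × 3.3 × 10 × sin17.3° / 1.667 ≈ 3.93 N.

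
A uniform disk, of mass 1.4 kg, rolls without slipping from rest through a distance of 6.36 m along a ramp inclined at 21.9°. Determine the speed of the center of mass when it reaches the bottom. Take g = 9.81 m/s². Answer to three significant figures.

With I = (1/2)MR², the ratio k = I/(MR²) is 0.5.
Pure rolling means v = ωR; then KE = ½Mv² + ½I(v/R)² = ½(1+k)Mv² = (3/4)Mv².
The vertical drop is h = L sinθ = 6.36 × sin21.9° = 2.372 m.
Setting Mgh = (3/4)Mv² gives v = √(2gh/(1+k)) = √(2·9.81·2.372/1.5) ≈ 5.57 m/s.

v ≈ 5.57 m/s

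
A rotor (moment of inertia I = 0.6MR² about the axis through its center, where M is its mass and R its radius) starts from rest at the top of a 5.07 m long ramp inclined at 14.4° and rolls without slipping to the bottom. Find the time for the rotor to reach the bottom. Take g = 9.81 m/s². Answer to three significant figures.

t ≈ 2.58 s

With I = 0.6MR², the ratio k = I/(MR²) is 0.6.
Translational: Mg sinθ − f = Ma. Rotational about the CM: fR = Iα = kMRa, so f = kMa.
Hence a = g sinθ/(1+k) = 9.81×sin14.4°/1.6 = 1.525 m/s².
With constant a from rest, t = √(2L/a) = √(2·5.07/1.525) ≈ 2.58 s.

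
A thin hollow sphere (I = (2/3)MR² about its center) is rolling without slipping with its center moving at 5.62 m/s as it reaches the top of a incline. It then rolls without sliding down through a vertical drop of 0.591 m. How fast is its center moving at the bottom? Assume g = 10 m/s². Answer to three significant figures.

Here I = (2/3)MR², so the shape factor k = I/(MR²) = 2/3.
Since it rolls without slipping, ω = v/R and KE = ½Mv² + ½Iω² = ½(1+k)Mv² = (5/6)Mv².
Energy conservation: (5/6)Mv₀² + Mgh = (5/6)Mv², so v² = v₀² + 2gh/(1+k).
v = √(5.62² + 2×10×0.591/1.667) = √38.68 ≈ 6.22 m/s.

v ≈ 6.22 m/s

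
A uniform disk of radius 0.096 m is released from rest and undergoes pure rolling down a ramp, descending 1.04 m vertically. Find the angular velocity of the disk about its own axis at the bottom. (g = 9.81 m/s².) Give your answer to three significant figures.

With I = (1/2)MR², the ratio k = I/(MR²) is 0.5.
Pure rolling means v = ωR; then KE = ½Mv² + ½I(v/R)² = ½(1+k)Mv² = (3/4)Mv².
Energy conservation Mgh = ½(1+k)Mv² gives v = √(2gh/(1+k)) = √(2 × 9.81 × 1.04 / 1.5) = 3.688 m/s.
Then ω = v/R = 3.688 / 0.096 ≈ 38.4 rad/s.

ω ≈ 38.4 rad/s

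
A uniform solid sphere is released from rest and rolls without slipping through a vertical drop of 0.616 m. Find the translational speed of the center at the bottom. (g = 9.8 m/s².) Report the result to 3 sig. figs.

The moment of inertia is (2/5)MR², giving k ≡ I/(MR²) = 0.4.
The rolling condition ω = v/R makes the rotational term ½I(v/R)² = ½kMv², so KE_total = ½(1+k)Mv² = (7/10)Mv².
Setting Mgh = (7/10)Mv² gives v = √(2gh/(1+k)) = √(2·9.8·0.616/1.4) ≈ 2.94 m/s.

v ≈ 2.94 m/s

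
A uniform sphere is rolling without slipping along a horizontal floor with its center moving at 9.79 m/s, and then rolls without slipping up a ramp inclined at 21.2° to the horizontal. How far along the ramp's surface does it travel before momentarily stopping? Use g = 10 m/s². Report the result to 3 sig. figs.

With I = (2/5)MR², the ratio k = I/(MR²) is 0.4.
Since it rolls without slipping, ω = v/R and KE = ½Mv² + ½Iω² = ½(1+k)Mv² = (7/10)Mv².
Setting this equal to Mgh gives the vertical rise h = (1+k)v₀²/(2g) = 1.4×9.79²/(2×10) = 6.709 m.
Along the incline, d = h/sinθ = 6.709/sin21.2° ≈ 18.6 m.

d ≈ 18.6 m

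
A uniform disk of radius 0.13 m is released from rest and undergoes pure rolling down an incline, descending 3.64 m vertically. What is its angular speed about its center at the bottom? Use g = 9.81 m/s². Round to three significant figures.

ω ≈ 53.1 rad/s

Here I = (1/2)MR², so the shape factor k = I/(MR²) = 0.5.
Pure rolling means v = ωR; then KE = ½Mv² + ½I(v/R)² = ½(1+k)Mv² = (3/4)Mv².
Energy conservation Mgh = ½(1+k)Mv² gives v = √(2gh/(1+k)) = √(2 × 9.81 × 3.64 / 1.5) = 6.9 m/s.
Then ω = v/R = 6.9 / 0.13 ≈ 53.1 rad/s.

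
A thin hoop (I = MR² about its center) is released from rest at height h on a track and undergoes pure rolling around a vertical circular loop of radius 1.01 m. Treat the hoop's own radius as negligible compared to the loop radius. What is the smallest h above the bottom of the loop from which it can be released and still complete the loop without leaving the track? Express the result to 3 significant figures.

The moment of inertia is MR², giving k ≡ I/(MR²) = 1.
At the top, contact is just lost when gravity alone supplies the centripetal force: Mg = Mv_top²/r, i.e. v_top² = gr.
With ω = v/R, the kinetic energy at speed v is ½(1+k)Mv² = Mv².
Energy conservation from release (height h) to the top (height 2r): Mgh = Mg(2r) + M·gr.
Thus h_min = 2r + (1+k)r/2 = r(2 + 2/2) = 1.01 × 3 ≈ 3.03 m.

h_min ≈ 3.03 m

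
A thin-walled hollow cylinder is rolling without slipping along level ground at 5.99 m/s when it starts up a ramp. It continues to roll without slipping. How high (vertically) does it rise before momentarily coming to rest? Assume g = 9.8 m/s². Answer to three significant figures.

With I = MR², the ratio k = I/(MR²) is 1.
Rolling without slipping gives ω = v/R, so the total kinetic energy is ½Mv² + ½Iω² = ½(1+k)Mv² = Mv².
At the top the kinetic energy is zero, so Mv₀² = Mgh.
Thus h = (1+k)v₀²/(2g) = 2 × 5.99² / (2 × 9.8) ≈ 3.66 m.

h ≈ 3.66 m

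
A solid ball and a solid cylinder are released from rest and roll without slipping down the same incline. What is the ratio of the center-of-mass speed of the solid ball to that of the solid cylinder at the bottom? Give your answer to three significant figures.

Each satisfies Mgh = ½(1+k)Mv² with k = I/(MR²), so v ∝ 1/√(1+k).
For the solid ball k = 0.4; for the solid cylinder k = 0.5.
v₁/v₂ = √((1+k₂)/(1+k₁)) = √(1.5/1.4) ≈ 1.04.

v_ratio ≈ 1.04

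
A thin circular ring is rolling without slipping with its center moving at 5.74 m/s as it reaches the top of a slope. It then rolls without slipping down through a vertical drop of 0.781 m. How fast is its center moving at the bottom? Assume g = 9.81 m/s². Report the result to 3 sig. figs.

Here I = MR², so the shape factor k = I/(MR²) = 1.
Rolling without slipping gives ω = v/R, so the total kinetic energy is ½Mv² + ½Iω² = ½(1+k)Mv² = Mv².
Energy conservation: Mv₀² + Mgh = Mv², so v² = v₀² + 2gh/(1+k).
v = √(5.74² + 2×9.81×0.781/2) = √40.61 ≈ 6.37 m/s.

v ≈ 6.37 m/s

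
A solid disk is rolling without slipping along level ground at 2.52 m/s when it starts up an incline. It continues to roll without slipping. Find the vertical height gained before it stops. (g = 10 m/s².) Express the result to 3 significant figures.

h ≈ 0.476 m

For this body I = (1/2)MR², i.e. k = I/(MR²) = 0.5.
Since it rolls without slipping, ω = v/R and KE = ½Mv² + ½Iω² = ½(1+k)Mv² = (3/4)Mv².
At the top the kinetic energy is zero, so (3/4)Mv₀² = Mgh.
Thus h = (1+k)v₀²/(2g) = 1.5 × 2.52² / (2 × 10) ≈ 0.476 m.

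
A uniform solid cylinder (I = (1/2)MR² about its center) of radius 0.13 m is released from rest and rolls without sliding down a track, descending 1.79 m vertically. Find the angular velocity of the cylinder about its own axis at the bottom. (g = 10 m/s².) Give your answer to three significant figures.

The moment of inertia is (1/2)MR², giving k ≡ I/(MR²) = 0.5.
The rolling condition ω = v/R makes the rotational term ½I(v/R)² = ½kMv², so KE_total = ½(1+k)Mv² = (3/4)Mv².
Energy conservation Mgh = ½(1+k)Mv² gives v = √(2gh/(1+k)) = √(2 × 10 × 1.79 / 1.5) = 4.885 m/s.
Then ω = v/R = 4.885 / 0.13 ≈ 37.6 rad/s.

ω ≈ 37.6 rad/s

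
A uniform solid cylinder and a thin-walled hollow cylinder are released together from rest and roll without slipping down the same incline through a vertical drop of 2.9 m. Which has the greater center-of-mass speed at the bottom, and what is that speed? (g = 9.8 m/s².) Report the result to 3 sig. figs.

For rolling without slipping, Mgh = ½(1+k)Mv² where k = I/(MR²), so v = √(2gh/(1+k)).
Uniform solid cylinder: k = 0.5, giving v = √(2×9.8×2.9/1.5) = 6.156 m/s.
Thin-walled hollow cylinder: k = 1, giving v = √(2×9.8×2.9/2) = 5.331 m/s.
The smaller k wins: the uniform solid cylinder, at ≈ 6.16 m/s.

the uniform solid cylinder, at v ≈ 6.16 m/s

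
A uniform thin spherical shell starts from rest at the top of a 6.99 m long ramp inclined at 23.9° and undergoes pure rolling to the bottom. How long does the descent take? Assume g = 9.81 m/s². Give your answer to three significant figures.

With I = (2/3)MR², the ratio k = I/(MR²) is 2/3.
Newton's second law down the slope: Mg sinθ − f = Ma. The torque equation fR = Iα (with α = a/R) gives f = kMa.
Hence a = g sinθ/(1+k) = 9.81×sin23.9°/1.667 = 2.385 m/s².
With constant a from rest, t = √(2L/a) = √(2·6.99/2.385) ≈ 2.42 s.

t ≈ 2.42 s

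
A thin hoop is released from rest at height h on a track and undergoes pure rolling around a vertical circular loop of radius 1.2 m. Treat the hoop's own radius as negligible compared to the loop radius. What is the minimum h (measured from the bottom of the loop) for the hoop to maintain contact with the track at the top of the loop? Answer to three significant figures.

With I = MR², the ratio k = I/(MR²) is 1.
At the top of the loop, the minimum-contact condition is Mg = Mv_top²/r, so v_top² = gr.
With ω = v/R, the kinetic energy at speed v is ½(1+k)Mv² = Mv².
Energy conservation from release (height h) to the top (height 2r): Mgh = Mg(2r) + M·gr.
Thus h_min = 2r + (1+k)r/2 = r(2 + 2/2) = 1.2 × 3 ≈ 3.60 m.

h_min ≈ 3.60 m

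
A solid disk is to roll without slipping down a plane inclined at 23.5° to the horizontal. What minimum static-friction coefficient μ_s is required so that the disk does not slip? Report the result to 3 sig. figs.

μ_min ≈ 0.145

With I = (1/2)MR², the ratio k = I/(MR²) is 0.5.
Newton's second law down the slope: Mg sinθ − f = Ma. The torque equation fR = Iα (with α = a/R) gives f = kMa.
These give a = g sinθ/(1+k) and the required friction f = kMg sinθ/(1+k).
The normal force is N = Mg cosθ, so μ_min = f/N = k tanθ/(1+k).
μ_min = 0.5 × tan23.5° / 1.5 ≈ 0.145.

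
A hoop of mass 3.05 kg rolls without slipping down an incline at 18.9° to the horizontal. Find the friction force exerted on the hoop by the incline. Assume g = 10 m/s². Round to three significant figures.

f ≈ 4.94 N

With I = MR², the ratio k = I/(MR²) is 1.
Newton's second law down the slope: Mg sinθ − f = Ma. The torque equation fR = Iα (with α = a/R) gives f = kMa.
Combining, a = g sinθ/(1+k) and f = kMa = kMg sinθ/(1+k).
f = 1 × 3.05 × 10 × sin18.9° / 2 ≈ 4.94 N.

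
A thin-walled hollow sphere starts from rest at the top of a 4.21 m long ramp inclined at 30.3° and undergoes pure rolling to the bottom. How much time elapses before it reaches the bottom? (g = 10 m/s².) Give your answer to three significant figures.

t ≈ 1.67 s

The moment of inertia is (2/3)MR², giving k ≡ I/(MR²) = 2/3.
Along the incline Mg sinθ − f = Ma, and torque about the center fR = Iα = kMR²(a/R) gives f = kMa.
Hence a = g sinθ/(1+k) = 10×sin30.3°/1.667 = 3.027 m/s².
Starting from rest, L = ½at², so t = √(2L/a) = √(2×4.21/3.027) ≈ 1.67 s.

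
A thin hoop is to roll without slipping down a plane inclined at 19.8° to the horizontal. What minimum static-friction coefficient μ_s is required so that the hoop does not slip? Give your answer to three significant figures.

μ_min ≈ 0.180

For this body I = MR², i.e. k = I/(MR²) = 1.
Along the incline Mg sinθ − f = Ma, and torque about the center fR = Iα = kMR²(a/R) gives f = kMa.
These give a = g sinθ/(1+k) and the required friction f = kMg sinθ/(1+k).
With N = Mg cosθ, the no-slip condition f ≤ μN gives μ_min = f/N = k tanθ/(1+k).
μ_min = 1 × tan19.8° / 2 ≈ 0.180.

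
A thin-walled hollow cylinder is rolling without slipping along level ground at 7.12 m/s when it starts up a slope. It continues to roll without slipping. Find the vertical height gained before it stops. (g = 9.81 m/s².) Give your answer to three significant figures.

For this body I = MR², i.e. k = I/(MR²) = 1.
Rolling without slipping gives ω = v/R, so the total kinetic energy is ½Mv² + ½Iω² = ½(1+k)Mv² = Mv².
At the top the kinetic energy is zero, so Mv₀² = Mgh.
Thus h = (1+k)v₀²/(2g) = 2 × 7.12² / (2 × 9.81) ≈ 5.17 m.

h ≈ 5.17 m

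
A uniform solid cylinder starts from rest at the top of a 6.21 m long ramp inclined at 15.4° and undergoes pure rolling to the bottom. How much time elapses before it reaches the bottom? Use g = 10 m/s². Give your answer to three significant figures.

For this body I = (1/2)MR², i.e. k = I/(MR²) = 0.5.
Along the incline Mg sinθ − f = Ma, and torque about the center fR = Iα = kMR²(a/R) gives f = kMa.
Hence a = g sinθ/(1+k) = 10×sin15.4°/1.5 = 1.77 m/s².
Starting from rest, L = ½at², so t = √(2L/a) = √(2×6.21/1.77) ≈ 2.65 s.

t ≈ 2.65 s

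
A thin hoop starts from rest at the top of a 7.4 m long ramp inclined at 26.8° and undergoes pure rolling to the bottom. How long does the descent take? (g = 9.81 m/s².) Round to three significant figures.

t ≈ 2.59 s

Here I = MR², so the shape factor k = I/(MR²) = 1.
Newton's second law down the slope: Mg sinθ − f = Ma. The torque equation fR = Iα (with α = a/R) gives f = kMa.
Hence a = g sinθ/(1+k) = 9.81×sin26.8°/2 = 2.212 m/s².
Starting from rest, L = ½at², so t = √(2L/a) = √(2×7.4/2.212) ≈ 2.59 s.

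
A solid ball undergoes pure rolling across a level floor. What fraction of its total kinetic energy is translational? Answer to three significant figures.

With I = (2/5)MR², the ratio k = I/(MR²) is 0.4.
With ω = v/R, KE_trans = ½Mv² and KE_rot = ½Iω² = ½kMv², so KE_total = ½(1+k)Mv².
The translational fraction is therefore 1/(1+k) = 1/1.4 ≈ 0.714.

fraction ≈ 0.714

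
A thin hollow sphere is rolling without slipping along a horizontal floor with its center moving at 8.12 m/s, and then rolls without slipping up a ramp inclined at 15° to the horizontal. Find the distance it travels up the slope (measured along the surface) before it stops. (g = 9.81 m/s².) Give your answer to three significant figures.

d ≈ 21.6 m

Here I = (2/3)MR², so the shape factor k = I/(MR²) = 2/3.
Pure rolling means v = ωR; then KE = ½Mv² + ½I(v/R)² = ½(1+k)Mv² = (5/6)Mv².
Setting this equal to Mgh gives the vertical rise h = (1+k)v₀²/(2g) = 1.667×8.12²/(2×9.81) = 5.601 m.
The distance along the slope is d = h/sinθ = 5.601/sin15° ≈ 21.6 m.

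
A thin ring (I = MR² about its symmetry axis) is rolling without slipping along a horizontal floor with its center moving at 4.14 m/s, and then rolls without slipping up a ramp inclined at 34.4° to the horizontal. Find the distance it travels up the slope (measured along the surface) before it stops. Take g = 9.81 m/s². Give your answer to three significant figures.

d ≈ 3.09 m

The moment of inertia is MR², giving k ≡ I/(MR²) = 1.
Pure rolling means v = ωR; then KE = ½Mv² + ½I(v/R)² = ½(1+k)Mv² = Mv².
Setting this equal to Mgh gives the vertical rise h = (1+k)v₀²/(2g) = 2×4.14²/(2×9.81) = 1.747 m.
Along the incline, d = h/sinθ = 1.747/sin34.4° ≈ 3.09 m.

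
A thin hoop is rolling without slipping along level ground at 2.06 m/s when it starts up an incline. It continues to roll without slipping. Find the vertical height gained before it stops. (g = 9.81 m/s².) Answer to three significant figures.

h ≈ 0.433 m

The moment of inertia is MR², giving k ≡ I/(MR²) = 1.
Since it rolls without slipping, ω = v/R and KE = ½Mv² + ½Iω² = ½(1+k)Mv² = Mv².
At the top the kinetic energy is zero, so Mv₀² = Mgh.
Thus h = (1+k)v₀²/(2g) = 2 × 2.06² / (2 × 9.81) ≈ 0.433 m.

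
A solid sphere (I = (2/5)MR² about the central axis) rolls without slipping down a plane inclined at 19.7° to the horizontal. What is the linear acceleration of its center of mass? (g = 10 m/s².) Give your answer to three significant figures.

a ≈ 2.41 m/s²

For this body I = (2/5)MR², i.e. k = I/(MR²) = 0.4.
Newton's second law down the slope: Mg sinθ − f = Ma. The torque equation fR = Iα (with α = a/R) gives f = kMa.
Eliminating f: Mg sinθ = (1+k)Ma, so a = g sinθ/(1+k) = 10 × sin19.7° / 1.4 ≈ 2.41 m/s².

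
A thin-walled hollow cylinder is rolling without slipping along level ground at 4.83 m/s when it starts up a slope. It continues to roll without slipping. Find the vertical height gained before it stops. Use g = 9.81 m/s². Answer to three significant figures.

Here I = MR², so the shape factor k = I/(MR²) = 1.
Pure rolling means v = ωR; then KE = ½Mv² + ½I(v/R)² = ½(1+k)Mv² = Mv².
All of this converts to potential energy at the highest point: Mv₀² = Mgh.
Thus h = (1+k)v₀²/(2g) = 2 × 4.83² / (2 × 9.81) ≈ 2.38 m.

h ≈ 2.38 m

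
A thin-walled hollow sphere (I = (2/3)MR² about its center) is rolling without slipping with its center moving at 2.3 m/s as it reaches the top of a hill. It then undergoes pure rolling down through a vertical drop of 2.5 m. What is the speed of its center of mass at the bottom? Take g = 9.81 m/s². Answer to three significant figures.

v ≈ 5.89 m/s

The moment of inertia is (2/3)MR², giving k ≡ I/(MR²) = 2/3.
Rolling without slipping gives ω = v/R, so the total kinetic energy is ½Mv² + ½Iω² = ½(1+k)Mv² = (5/6)Mv².
Conserving energy between top and bottom: (5/6)Mv² = (5/6)Mv₀² + Mgh, hence v² = v₀² + 2gh/(1+k).
v = √(2.3² + 2×9.81×2.5/1.667) = √34.72 ≈ 5.89 m/s.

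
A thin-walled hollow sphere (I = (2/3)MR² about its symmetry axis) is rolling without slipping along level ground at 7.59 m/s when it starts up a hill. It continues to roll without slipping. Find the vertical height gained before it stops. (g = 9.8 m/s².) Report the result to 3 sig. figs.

The moment of inertia is (2/3)MR², giving k ≡ I/(MR²) = 2/3.
Rolling without slipping gives ω = v/R, so the total kinetic energy is ½Mv² + ½Iω² = ½(1+k)Mv² = (5/6)Mv².
At the top the kinetic energy is zero, so (5/6)Mv₀² = Mgh.
Thus h = (1+k)v₀²/(2g) = 1.667 × 7.59² / (2 × 9.8) ≈ 4.90 m.

h ≈ 4.90 m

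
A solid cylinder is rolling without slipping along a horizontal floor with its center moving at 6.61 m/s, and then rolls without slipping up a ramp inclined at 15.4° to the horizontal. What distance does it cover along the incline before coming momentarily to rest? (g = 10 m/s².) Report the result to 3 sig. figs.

d ≈ 12.3 m

With I = (1/2)MR², the ratio k = I/(MR²) is 0.5.
The rolling condition ω = v/R makes the rotational term ½I(v/R)² = ½kMv², so KE_total = ½(1+k)Mv² = (3/4)Mv².
Setting this equal to Mgh gives the vertical rise h = (1+k)v₀²/(2g) = 1.5×6.61²/(2×10) = 3.277 m.
Along the incline, d = h/sinθ = 3.277/sin15.4° ≈ 12.3 m.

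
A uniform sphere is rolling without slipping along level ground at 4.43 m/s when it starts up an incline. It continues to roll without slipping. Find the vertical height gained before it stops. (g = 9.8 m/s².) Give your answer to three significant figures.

h ≈ 1.40 m

For this body I = (2/5)MR², i.e. k = I/(MR²) = 0.4.
The rolling condition ω = v/R makes the rotational term ½I(v/R)² = ½kMv², so KE_total = ½(1+k)Mv² = (7/10)Mv².
All of this converts to potential energy at the highest point: (7/10)Mv₀² = Mgh.
Thus h = (1+k)v₀²/(2g) = 1.4 × 4.43² / (2 × 9.8) ≈ 1.40 m.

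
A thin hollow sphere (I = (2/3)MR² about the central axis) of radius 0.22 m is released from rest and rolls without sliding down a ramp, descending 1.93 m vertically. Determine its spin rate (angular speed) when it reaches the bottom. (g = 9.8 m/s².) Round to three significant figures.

ω ≈ 21.7 rad/s

The moment of inertia is (2/3)MR², giving k ≡ I/(MR²) = 2/3.
Since it rolls without slipping, ω = v/R and KE = ½Mv² + ½Iω² = ½(1+k)Mv² = (5/6)Mv².
Energy conservation Mgh = ½(1+k)Mv² gives v = √(2gh/(1+k)) = √(2 × 9.8 × 1.93 / 1.667) = 4.764 m/s.
The angular speed follows from ω = v/R = 4.764/0.22 ≈ 21.7 rad/s.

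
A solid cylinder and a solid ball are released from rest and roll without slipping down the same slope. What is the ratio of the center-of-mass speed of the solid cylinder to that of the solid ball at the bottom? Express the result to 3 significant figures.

v_ratio ≈ 0.966

Each satisfies Mgh = ½(1+k)Mv² with k = I/(MR²), so v ∝ 1/√(1+k).
For the solid cylinder k = 0.5; for the solid ball k = 0.4.
v₁/v₂ = √((1+k₂)/(1+k₁)) = √(1.4/1.5) ≈ 0.966.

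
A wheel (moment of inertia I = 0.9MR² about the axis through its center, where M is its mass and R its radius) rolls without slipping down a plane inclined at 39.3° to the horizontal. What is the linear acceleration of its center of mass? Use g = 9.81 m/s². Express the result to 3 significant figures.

a ≈ 3.27 m/s²

With I = 0.9MR², the ratio k = I/(MR²) is 0.9.
Translational: Mg sinθ − f = Ma. Rotational about the CM: fR = Iα = kMRa, so f = kMa.
Eliminating f: Mg sinθ = (1+k)Ma, so a = g sinθ/(1+k) = 9.81 × sin39.3° / 1.9 ≈ 3.27 m/s².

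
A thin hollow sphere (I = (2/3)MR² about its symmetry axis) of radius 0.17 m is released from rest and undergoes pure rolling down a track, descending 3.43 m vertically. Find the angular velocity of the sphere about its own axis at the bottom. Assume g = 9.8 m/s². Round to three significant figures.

The moment of inertia is (2/3)MR², giving k ≡ I/(MR²) = 2/3.
Rolling without slipping gives ω = v/R, so the total kinetic energy is ½Mv² + ½Iω² = ½(1+k)Mv² = (5/6)Mv².
Energy conservation Mgh = ½(1+k)Mv² gives v = √(2gh/(1+k)) = √(2 × 9.8 × 3.43 / 1.667) = 6.351 m/s.
The angular speed follows from ω = v/R = 6.351/0.17 ≈ 37.4 rad/s.

ω ≈ 37.4 rad/s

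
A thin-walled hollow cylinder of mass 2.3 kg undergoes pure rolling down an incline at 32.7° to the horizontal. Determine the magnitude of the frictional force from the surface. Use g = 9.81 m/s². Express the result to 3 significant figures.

For this body I = MR², i.e. k = I/(MR²) = 1.
Newton's second law down the slope: Mg sinθ − f = Ma. The torque equation fR = Iα (with α = a/R) gives f = kMa.
Combining, a = g sinθ/(1+k) and f = kMa = kMg sinθ/(1+k).
f = 1 × 2.3 × 9.81 × sin32.7° / 2 ≈ 6.09 N.

f ≈ 6.09 N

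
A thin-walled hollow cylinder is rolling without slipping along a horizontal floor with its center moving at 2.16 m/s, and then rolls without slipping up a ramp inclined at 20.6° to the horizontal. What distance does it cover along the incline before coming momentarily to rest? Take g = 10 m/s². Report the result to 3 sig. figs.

d ≈ 1.33 m

Here I = MR², so the shape factor k = I/(MR²) = 1.
Since it rolls without slipping, ω = v/R and KE = ½Mv² + ½Iω² = ½(1+k)Mv² = Mv².
Setting this equal to Mgh gives the vertical rise h = (1+k)v₀²/(2g) = 2×2.16²/(2×10) = 0.4666 m.
The distance along the slope is d = h/sinθ = 0.4666/sin20.6° ≈ 1.33 m.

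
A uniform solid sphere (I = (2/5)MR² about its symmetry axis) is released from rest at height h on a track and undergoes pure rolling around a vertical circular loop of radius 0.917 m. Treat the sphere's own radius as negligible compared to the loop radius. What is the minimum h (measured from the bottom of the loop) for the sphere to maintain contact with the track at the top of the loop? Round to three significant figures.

With I = (2/5)MR², the ratio k = I/(MR²) is 0.4.
At the top of the loop, the minimum-contact condition is Mg = Mv_top²/r, so v_top² = gr.
With ω = v/R, the kinetic energy at speed v is ½(1+k)Mv² = (7/10)Mv².
Energy conservation from release (height h) to the top (height 2r): Mgh = Mg(2r) + (7/10)M·gr.
Thus h_min = 2r + (1+k)r/2 = r(2 + 1.4/2) = 0.917 × 2.7 ≈ 2.48 m.

h_min ≈ 2.48 m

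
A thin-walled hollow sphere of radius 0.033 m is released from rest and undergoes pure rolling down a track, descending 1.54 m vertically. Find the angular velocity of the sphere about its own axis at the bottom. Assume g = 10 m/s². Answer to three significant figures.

For this body I = (2/3)MR², i.e. k = I/(MR²) = 2/3.
Since it rolls without slipping, ω = v/R and KE = ½Mv² + ½Iω² = ½(1+k)Mv² = (5/6)Mv².
Energy conservation Mgh = ½(1+k)Mv² gives v = √(2gh/(1+k)) = √(2 × 10 × 1.54 / 1.667) = 4.299 m/s.
Then ω = v/R = 4.299 / 0.033 ≈ 130 rad/s.

ω ≈ 130 rad/s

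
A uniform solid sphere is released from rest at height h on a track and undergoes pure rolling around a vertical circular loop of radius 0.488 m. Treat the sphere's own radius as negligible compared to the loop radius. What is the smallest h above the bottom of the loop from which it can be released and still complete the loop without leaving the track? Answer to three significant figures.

The moment of inertia is (2/5)MR², giving k ≡ I/(MR²) = 0.4.
At the top of the loop, the minimum-contact condition is Mg = Mv_top²/r, so v_top² = gr.
With ω = v/R, the kinetic energy at speed v is ½(1+k)Mv² = (7/10)Mv².
Energy conservation from release (height h) to the top (height 2r): Mgh = Mg(2r) + (7/10)M·gr.
Thus h_min = 2r + (1+k)r/2 = r(2 + 1.4/2) = 0.488 × 2.7 ≈ 1.32 m.

h_min ≈ 1.32 m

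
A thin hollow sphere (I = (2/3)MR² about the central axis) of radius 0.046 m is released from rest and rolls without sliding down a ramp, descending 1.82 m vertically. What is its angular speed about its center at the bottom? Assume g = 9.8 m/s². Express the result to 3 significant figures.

Here I = (2/3)MR², so the shape factor k = I/(MR²) = 2/3.
Rolling without slipping gives ω = v/R, so the total kinetic energy is ½Mv² + ½Iω² = ½(1+k)Mv² = (5/6)Mv².
Energy conservation Mgh = ½(1+k)Mv² gives v = √(2gh/(1+k)) = √(2 × 9.8 × 1.82 / 1.667) = 4.626 m/s.
The angular speed follows from ω = v/R = 4.626/0.046 ≈ 101 rad/s.

ω ≈ 101 rad/s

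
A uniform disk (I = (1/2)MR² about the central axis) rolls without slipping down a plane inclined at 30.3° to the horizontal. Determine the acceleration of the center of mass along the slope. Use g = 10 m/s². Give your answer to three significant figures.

a ≈ 3.36 m/s²

The moment of inertia is (1/2)MR², giving k ≡ I/(MR²) = 0.5.
Newton's second law down the slope: Mg sinθ − f = Ma. The torque equation fR = Iα (with α = a/R) gives f = kMa.
Eliminating f: Mg sinθ = (1+k)Ma, so a = g sinθ/(1+k) = 10 × sin30.3° / 1.5 ≈ 3.36 m/s².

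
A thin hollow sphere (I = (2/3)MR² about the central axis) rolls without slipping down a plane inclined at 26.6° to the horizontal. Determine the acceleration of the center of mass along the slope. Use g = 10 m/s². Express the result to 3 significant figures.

a ≈ 2.69 m/s²

Here I = (2/3)MR², so the shape factor k = I/(MR²) = 2/3.
Newton's second law down the slope: Mg sinθ − f = Ma. The torque equation fR = Iα (with α = a/R) gives f = kMa.
Eliminating f: Mg sinθ = (1+k)Ma, so a = g sinθ/(1+k) = 10 × sin26.6° / 1.667 ≈ 2.69 m/s².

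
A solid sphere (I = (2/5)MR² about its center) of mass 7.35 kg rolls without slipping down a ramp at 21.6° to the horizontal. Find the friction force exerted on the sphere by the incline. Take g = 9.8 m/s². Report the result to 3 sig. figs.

f ≈ 7.58 N

With I = (2/5)MR², the ratio k = I/(MR²) is 0.4.
Translational: Mg sinθ − f = Ma. Rotational about the CM: fR = Iα = kMRa, so f = kMa.
Combining, a = g sinθ/(1+k) and f = kMa = kMg sinθ/(1+k).
f = 0.4 × 7.35 × 9.8 × sin21.6° / 1.4 ≈ 7.58 N.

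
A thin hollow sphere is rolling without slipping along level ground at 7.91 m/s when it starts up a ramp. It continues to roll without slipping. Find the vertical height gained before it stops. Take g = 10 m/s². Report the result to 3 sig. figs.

The moment of inertia is (2/3)MR², giving k ≡ I/(MR²) = 2/3.
Rolling without slipping gives ω = v/R, so the total kinetic energy is ½Mv² + ½Iω² = ½(1+k)Mv² = (5/6)Mv².
At the top the kinetic energy is zero, so (5/6)Mv₀² = Mgh.
Thus h = (1+k)v₀²/(2g) = 1.667 × 7.91² / (2 × 10) ≈ 5.21 m.

h ≈ 5.21 m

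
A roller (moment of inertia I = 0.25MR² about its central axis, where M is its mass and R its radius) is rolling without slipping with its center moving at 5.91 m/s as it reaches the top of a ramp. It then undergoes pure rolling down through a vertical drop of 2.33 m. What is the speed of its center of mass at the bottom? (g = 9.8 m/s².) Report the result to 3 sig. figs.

v ≈ 8.45 m/s

For this body I = 0.25MR², i.e. k = I/(MR²) = 0.25.
Since it rolls without slipping, ω = v/R and KE = ½Mv² + ½Iω² = ½(1+k)Mv² = (5/8)Mv².
Energy conservation: (5/8)Mv₀² + Mgh = (5/8)Mv², so v² = v₀² + 2gh/(1+k).
v = √(5.91² + 2×9.8×2.33/1.25) = √71.46 ≈ 8.45 m/s.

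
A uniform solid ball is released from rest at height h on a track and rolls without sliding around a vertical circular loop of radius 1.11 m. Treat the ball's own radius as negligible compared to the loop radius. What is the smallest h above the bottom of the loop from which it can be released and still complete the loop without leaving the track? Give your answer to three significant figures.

h_min ≈ 3.00 m

With I = (2/5)MR², the ratio k = I/(MR²) is 0.4.
At the top of the loop, the minimum-contact condition is Mg = Mv_top²/r, so v_top² = gr.
With ω = v/R, the kinetic energy at speed v is ½(1+k)Mv² = (7/10)Mv².
Energy conservation from release (height h) to the top (height 2r): Mgh = Mg(2r) + (7/10)M·gr.
Thus h_min = 2r + (1+k)r/2 = r(2 + 1.4/2) = 1.11 × 2.7 ≈ 3.00 m.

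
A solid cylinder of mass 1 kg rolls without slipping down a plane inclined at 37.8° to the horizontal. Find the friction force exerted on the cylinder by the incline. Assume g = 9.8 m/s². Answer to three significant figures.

The moment of inertia is (1/2)MR², giving k ≡ I/(MR²) = 0.5.
Newton's second law down the slope: Mg sinθ − f = Ma. The torque equation fR = Iα (with α = a/R) gives f = kMa.
Combining, a = g sinθ/(1+k) and f = kMa = kMg sinθ/(1+k).
f = 0.5 × 1 × 9.8 × sin37.8° / 1.5 ≈ 2.00 N.

f ≈ 2.00 N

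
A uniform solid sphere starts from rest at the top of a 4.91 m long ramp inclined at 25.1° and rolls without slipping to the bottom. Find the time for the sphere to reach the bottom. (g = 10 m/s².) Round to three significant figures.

With I = (2/5)MR², the ratio k = I/(MR²) is 0.4.
Translational: Mg sinθ − f = Ma. Rotational about the CM: fR = Iα = kMRa, so f = kMa.
Hence a = g sinθ/(1+k) = 10×sin25.1°/1.4 = 3.03 m/s².
With constant a from rest, t = √(2L/a) = √(2·4.91/3.03) ≈ 1.80 s.

t ≈ 1.80 s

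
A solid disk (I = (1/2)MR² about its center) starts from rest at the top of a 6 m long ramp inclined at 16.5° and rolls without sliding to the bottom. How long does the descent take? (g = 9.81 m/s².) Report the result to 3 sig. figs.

t ≈ 2.54 s

For this body I = (1/2)MR², i.e. k = I/(MR²) = 0.5.
Newton's second law down the slope: Mg sinθ − f = Ma. The torque equation fR = Iα (with α = a/R) gives f = kMa.
Hence a = g sinθ/(1+k) = 9.81×sin16.5°/1.5 = 1.857 m/s².
With constant a from rest, t = √(2L/a) = √(2·6/1.857) ≈ 2.54 s.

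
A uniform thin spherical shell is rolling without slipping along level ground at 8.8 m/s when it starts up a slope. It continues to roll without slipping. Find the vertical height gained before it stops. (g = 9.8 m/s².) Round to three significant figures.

h ≈ 6.59 m

The moment of inertia is (2/3)MR², giving k ≡ I/(MR²) = 2/3.
Since it rolls without slipping, ω = v/R and KE = ½Mv² + ½Iω² = ½(1+k)Mv² = (5/6)Mv².
At the top the kinetic energy is zero, so (5/6)Mv₀² = Mgh.
Thus h = (1+k)v₀²/(2g) = 1.667 × 8.8² / (2 × 9.8) ≈ 6.59 m.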